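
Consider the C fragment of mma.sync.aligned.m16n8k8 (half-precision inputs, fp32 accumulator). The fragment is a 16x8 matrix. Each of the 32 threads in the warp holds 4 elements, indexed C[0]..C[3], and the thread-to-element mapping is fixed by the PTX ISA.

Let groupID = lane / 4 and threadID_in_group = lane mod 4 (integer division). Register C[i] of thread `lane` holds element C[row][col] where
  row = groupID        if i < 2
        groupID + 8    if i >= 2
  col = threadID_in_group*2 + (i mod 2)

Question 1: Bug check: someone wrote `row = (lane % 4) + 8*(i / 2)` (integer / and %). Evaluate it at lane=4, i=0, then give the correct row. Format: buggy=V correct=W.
buggy=0 correct=1

`(lane % 4) + 8*(i / 2)`[4,0]⇒0
L=4⇒gr=4>>2=1, th=4&3=0
[0]⇒row 1+0=1  col 0·2+0=0
row: 0 vs 1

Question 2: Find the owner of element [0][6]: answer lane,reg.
r=0→G=0,rhi=0  c=6→T=3,p=0
L=0*4+3=3  i=0*2+0=0

3,0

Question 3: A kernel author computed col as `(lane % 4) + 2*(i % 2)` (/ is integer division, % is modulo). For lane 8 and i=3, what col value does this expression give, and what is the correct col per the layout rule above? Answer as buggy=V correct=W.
`(lane % 4) + 2*(i % 2)`[8,3]⇒2
L=8⇒gr=8>>2=2, th=8&3=0
[3]⇒row 2+8=10  col 0·2+1=1
col: 2 vs 1

buggy=2 correct=1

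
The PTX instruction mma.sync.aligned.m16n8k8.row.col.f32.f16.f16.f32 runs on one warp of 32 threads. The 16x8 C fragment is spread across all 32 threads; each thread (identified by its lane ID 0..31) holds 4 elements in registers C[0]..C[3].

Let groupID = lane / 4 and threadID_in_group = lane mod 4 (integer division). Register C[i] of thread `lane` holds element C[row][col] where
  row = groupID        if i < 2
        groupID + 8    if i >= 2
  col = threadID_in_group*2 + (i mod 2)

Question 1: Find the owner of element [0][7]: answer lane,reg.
3,1

r=0→G=0,rhi=0  c=7→T=3,p=1
L=0*4+3=3  i=0*2+1=1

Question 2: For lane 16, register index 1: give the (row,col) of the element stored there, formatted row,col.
4,1

16: gid=4,tid=0
[1] (4+0,0*2+1) = (4,1)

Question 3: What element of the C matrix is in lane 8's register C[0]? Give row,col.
2,0

lane 8->8/4=2, 8 mod 4=0
i=0  r:2+0->2  c:2·0+0->0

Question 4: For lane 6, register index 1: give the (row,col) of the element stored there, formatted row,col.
lane 6: grp=1 (6/4), tig=2 (6%4)
i=1: r=1+0=1, c=2*2+1=5

1,5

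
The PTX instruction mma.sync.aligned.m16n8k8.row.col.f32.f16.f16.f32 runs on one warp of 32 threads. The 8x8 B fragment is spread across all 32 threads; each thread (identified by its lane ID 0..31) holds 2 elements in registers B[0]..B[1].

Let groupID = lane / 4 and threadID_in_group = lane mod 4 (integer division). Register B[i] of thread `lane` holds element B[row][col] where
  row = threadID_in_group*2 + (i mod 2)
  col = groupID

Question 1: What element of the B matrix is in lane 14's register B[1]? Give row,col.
lane 14: g=3 (14/4), t=2 (14%4)
i=1: r=2*2+1=5, c=g=3

5,3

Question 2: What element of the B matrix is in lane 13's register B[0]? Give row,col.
L=13->gid=13>>2=3, tid=13&3=1
[0]->row 1·2+0=2  col gid=3

2,3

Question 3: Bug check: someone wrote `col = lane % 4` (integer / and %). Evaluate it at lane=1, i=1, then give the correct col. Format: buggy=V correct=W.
buggy=1 correct=0

`lane % 4`[1,1]⇒1
lane 1: gr=0 (1/4), th=1 (1%4)
i=1: r=1*2+1=3, c=gr=0
col: 1 vs 0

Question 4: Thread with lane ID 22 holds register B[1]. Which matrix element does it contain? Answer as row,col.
5,5

L=22->g=22>>2=5, t=22&3=2
[1]->row 2·2+1=5  col g=5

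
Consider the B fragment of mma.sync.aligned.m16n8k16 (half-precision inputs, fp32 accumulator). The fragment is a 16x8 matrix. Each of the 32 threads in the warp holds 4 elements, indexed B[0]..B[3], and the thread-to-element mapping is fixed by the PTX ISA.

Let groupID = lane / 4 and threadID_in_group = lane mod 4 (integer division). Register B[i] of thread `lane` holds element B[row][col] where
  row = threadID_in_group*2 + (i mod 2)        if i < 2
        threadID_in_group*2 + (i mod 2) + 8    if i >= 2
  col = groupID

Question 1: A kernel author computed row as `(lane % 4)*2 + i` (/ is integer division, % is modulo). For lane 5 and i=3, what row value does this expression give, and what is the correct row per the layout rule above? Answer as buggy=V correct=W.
`(lane % 4)*2 + i`[5,3]->5
lane 5->5/4=1, 5 mod 4=1
i=3  r:2·1+1+8->11  c:1
row: 5 vs 11

buggy=5 correct=11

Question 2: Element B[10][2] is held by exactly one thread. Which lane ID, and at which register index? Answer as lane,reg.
9,2

c=2⇒gr=2  r=10⇒Rb=1,th=1,odd=0
L=2*4+1=9  i=1*2+0=2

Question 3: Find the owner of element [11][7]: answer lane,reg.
c=7→G=7  r=11→rhi=1,T=1,p=1
L=7*4+1=29  i=1*2+1=3

29,3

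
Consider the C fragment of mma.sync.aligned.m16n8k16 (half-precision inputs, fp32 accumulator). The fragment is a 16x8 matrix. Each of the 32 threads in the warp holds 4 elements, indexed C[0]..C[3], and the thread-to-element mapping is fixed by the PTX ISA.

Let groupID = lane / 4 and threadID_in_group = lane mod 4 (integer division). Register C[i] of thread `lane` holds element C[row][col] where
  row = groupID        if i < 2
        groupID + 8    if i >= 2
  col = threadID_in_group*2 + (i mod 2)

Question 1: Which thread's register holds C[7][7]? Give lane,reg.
r:7=>grp=7,rB=0  c:7=>tig=3,lo=1
L=7*4+3=31  i=0*2+1=1

31,1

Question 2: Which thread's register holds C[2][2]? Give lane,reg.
r=2⇒gr=2,Rb=0  c=2⇒th=1,odd=0
L=2*4+1=9  i=0*2+0=0

9,0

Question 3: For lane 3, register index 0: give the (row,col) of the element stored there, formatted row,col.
lane 3⇒3/4=0, 3 mod 4=3
i=0  r:0+0⇒0  c:2·3+0⇒6

0,6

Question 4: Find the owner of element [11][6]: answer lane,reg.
15,2

r:11=>grp=3,rB=1  c:6=>tig=3,lo=0
L=3*4+3=15  i=1*2+0=2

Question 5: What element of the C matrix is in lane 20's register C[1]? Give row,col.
lane 20: G=5 (20/4), T=0 (20%4)
i=1: r=5+0=5, c=0*2+1=1

5,1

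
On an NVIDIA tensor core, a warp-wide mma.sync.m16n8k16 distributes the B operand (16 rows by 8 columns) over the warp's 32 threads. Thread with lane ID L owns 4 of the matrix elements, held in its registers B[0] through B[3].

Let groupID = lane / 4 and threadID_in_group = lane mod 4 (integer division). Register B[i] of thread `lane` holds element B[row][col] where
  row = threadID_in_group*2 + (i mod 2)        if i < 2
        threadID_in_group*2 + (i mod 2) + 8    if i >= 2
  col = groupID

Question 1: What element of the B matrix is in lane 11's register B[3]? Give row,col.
15,2

L=11=>grp=11>>2=2, tig=11&3=3
[3]=>row 3·2+1+8=15  col grp=2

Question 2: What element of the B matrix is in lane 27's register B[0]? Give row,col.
L=27⇒gr=27>>2=6, th=27&3=3
[0]⇒row 3·2+0+0=6  col gr=6

6,6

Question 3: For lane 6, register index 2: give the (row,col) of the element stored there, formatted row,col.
lane 6→6/4=1, 6 mod 4=2
i=2  r:2·2+0+8→12  c:1

12,1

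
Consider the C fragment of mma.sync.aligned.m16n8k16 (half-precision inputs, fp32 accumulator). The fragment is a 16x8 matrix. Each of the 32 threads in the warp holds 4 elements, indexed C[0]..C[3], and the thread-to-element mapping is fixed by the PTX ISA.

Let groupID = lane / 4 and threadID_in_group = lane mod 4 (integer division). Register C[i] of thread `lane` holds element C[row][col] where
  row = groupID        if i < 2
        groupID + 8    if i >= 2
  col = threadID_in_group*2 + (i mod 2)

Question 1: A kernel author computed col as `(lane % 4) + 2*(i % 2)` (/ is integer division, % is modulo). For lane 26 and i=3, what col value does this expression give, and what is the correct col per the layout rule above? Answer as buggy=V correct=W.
`(lane % 4) + 2*(i % 2)`[26,3]=>4
26: grp=6,tig=2
[3] (6+8,2*2+1) = (14,5)
col: 4 vs 5

buggy=4 correct=5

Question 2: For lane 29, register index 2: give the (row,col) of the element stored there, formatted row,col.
15,2

L=29→G=29>>2=7, T=29&3=1
[2]→row 7+8=15  col 1·2+0=2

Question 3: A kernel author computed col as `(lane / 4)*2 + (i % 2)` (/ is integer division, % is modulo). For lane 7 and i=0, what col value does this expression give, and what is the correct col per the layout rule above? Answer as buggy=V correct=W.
buggy=2 correct=6

`(lane / 4)*2 + (i % 2)`[7,0]⇒2
L=7⇒gr=7>>2=1, th=7&3=3
[0]⇒row 1+0=1  col 3·2+0=6
col: 2 vs 6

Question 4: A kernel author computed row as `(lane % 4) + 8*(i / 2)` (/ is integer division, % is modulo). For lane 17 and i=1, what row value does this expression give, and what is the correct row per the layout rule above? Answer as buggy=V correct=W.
buggy=1 correct=4

`(lane % 4) + 8*(i / 2)`[17,1]->1
lane 17: g=4 (17/4), t=1 (17%4)
i=1: r=4+0=4, c=1*2+1=3
row: 1 vs 4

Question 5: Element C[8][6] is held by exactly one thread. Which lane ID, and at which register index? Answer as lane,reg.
r=8⇒gr=0,Rb=1  c=6⇒th=3,odd=0
L=0*4+3=3  i=1*2+0=2

3,2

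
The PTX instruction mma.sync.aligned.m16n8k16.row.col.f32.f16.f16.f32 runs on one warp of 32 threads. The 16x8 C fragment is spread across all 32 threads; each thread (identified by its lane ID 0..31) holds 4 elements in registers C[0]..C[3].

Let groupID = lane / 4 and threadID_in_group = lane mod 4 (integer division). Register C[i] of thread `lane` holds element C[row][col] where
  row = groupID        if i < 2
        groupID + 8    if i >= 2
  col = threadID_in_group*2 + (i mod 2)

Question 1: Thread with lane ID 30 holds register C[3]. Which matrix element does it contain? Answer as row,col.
15,5

lane 30: grp=7 (30/4), tig=2 (30%4)
i=3: r=7+8=15, c=2*2+1=5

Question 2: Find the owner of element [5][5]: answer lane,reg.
r=5→G=5,rhi=0  c=5→T=2,p=1
L=5*4+2=22  i=0*2+1=1

22,1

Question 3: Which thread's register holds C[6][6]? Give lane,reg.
r:6=>grp=6,rB=0  c:6=>tig=3,lo=0
L=6*4+3=27  i=0*2+0=0

27,0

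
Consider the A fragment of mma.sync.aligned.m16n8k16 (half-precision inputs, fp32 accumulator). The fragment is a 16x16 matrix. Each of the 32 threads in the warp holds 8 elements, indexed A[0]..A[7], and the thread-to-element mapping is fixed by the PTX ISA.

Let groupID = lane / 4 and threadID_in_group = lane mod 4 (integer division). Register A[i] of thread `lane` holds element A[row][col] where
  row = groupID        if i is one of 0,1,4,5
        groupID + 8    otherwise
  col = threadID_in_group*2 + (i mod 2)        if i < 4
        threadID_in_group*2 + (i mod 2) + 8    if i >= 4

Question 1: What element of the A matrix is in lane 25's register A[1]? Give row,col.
6,3

25: g=6,t=1
[1] (6+0,1*2+1+0) = (6,3)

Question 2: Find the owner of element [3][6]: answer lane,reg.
r=3⇒gr=3,Rb=0  c=6⇒Cb=0,th=3,odd=0
L=3*4+3=15  i=0*4+0*2+0=0

15,0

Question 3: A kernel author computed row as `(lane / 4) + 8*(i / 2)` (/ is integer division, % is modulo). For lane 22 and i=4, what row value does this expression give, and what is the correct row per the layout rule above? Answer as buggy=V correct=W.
`(lane / 4) + 8*(i / 2)`[22,4]->21
lane 22->22/4=5, 22 mod 4=2
i=4  r:5+0->5  c:2·2+0+8->12
row: 21 vs 5

buggy=21 correct=5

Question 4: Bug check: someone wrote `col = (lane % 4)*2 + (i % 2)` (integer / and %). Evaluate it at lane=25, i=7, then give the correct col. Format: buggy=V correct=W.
buggy=3 correct=11

`(lane % 4)*2 + (i % 2)`[25,7]->3
L=25->gid=25>>2=6, tid=25&3=1
[7]->row 6+8=14  col 1·2+1+8=11
col: 3 vs 11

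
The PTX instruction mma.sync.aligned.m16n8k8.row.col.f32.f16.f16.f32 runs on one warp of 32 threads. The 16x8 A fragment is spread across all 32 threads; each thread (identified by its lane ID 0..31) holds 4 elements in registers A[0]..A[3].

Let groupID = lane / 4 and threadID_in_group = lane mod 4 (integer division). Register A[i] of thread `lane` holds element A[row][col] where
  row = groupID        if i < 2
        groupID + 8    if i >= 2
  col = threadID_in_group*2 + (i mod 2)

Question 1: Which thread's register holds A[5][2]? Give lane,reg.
r=5→G=5,rhi=0  c=2→T=1,p=0
L=5*4+1=21  i=0*2+0=0

21,0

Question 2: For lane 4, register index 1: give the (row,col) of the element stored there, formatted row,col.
L=4=>grp=4>>2=1, tig=4&3=0
[1]=>row 1+0=1  col 0·2+1=1

1,1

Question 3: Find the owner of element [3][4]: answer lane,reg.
14,0

r=3→G=3,rhi=0  c=4→T=2,p=0
L=3*4+2=14  i=0*2+0=0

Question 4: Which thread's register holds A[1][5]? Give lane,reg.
r=1→G=1,rhi=0  c=5→T=2,p=1
L=1*4+2=6  i=0*2+1=1

6,1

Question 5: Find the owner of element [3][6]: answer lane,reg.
15,0

r:3=>grp=3,rB=0  c:6=>tig=3,lo=0
L=3*4+3=15  i=0*2+0=0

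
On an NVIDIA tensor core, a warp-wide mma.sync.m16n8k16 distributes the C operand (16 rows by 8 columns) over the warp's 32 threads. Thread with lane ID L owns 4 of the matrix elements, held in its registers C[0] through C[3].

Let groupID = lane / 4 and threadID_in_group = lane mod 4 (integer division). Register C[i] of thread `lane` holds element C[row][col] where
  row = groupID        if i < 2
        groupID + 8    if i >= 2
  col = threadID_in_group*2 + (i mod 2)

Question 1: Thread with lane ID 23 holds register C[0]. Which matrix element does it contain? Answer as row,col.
23: G=5,T=3
[0] (5+0,3*2+0) = (5,6)

5,6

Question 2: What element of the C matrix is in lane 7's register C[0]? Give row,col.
1,6

L=7->gid=7>>2=1, tid=7&3=3
[0]->row 1+0=1  col 3·2+0=6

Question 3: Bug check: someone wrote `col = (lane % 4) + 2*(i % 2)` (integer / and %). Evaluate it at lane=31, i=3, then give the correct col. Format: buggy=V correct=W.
`(lane % 4) + 2*(i % 2)`[31,3]→5
L=31→G=31>>2=7, T=31&3=3
[3]→row 7+8=15  col 3·2+1=7
col: 5 vs 7

buggy=5 correct=7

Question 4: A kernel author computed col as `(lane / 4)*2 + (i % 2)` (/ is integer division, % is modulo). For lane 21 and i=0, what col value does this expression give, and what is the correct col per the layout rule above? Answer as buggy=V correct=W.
buggy=10 correct=2

`(lane / 4)*2 + (i % 2)`[21,0]=>10
lane 21=>21/4=5, 21 mod 4=1
i=0  r:5+0=>5  c:2·1+0=>2
col: 10 vs 2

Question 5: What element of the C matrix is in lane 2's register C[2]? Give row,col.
8,4

2: g=0,t=2
[2] (0+8,2*2+0) = (8,4)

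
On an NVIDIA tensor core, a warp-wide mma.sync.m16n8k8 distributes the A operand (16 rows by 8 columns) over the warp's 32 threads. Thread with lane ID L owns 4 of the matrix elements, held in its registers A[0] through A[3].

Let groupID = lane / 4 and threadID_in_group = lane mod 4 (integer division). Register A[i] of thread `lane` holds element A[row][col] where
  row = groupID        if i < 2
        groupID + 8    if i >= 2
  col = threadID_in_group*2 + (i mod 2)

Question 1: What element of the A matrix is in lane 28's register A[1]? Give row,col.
7,1

L=28→G=28>>2=7, T=28&3=0
[1]→row 7+0=7  col 0·2+1=1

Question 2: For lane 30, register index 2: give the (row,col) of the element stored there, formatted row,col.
15,4

lane 30: G=7 (30/4), T=2 (30%4)
i=2: r=7+8=15, c=2*2+0=4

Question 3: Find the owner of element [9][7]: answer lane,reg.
r:9=>grp=1,rB=1  c:7=>tig=3,lo=1
L=1*4+3=7  i=1*2+1=3

7,3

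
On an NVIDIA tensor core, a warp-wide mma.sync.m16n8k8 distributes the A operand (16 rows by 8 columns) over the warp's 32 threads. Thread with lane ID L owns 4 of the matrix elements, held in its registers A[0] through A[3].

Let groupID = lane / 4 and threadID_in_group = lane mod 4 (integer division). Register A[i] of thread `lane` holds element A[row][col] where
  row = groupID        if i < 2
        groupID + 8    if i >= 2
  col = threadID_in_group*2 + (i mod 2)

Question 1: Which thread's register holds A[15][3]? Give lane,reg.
r=15->g=7,rb=1  c=3->t=1,b0=1
L=7*4+1=29  i=1*2+1=3

29,3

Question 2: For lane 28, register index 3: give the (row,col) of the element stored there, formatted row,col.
15,1

lane 28: gid=7 (28/4), tid=0 (28%4)
i=3: r=7+8=15, c=0*2+1=1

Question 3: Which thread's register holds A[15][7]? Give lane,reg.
r: 15->gid=7,r8=1  c: 7->tid=3,i&1=1
L=7*4+3=31  i=1*2+1=3

31,3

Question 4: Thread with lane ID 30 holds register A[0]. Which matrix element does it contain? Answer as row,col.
7,4

L=30->g=30>>2=7, t=30&3=2
[0]->row 7+0=7  col 2·2+0=4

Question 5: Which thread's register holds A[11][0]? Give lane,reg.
12,2

r=11->g=3,rb=1  c=0->t=0,b0=0
L=3*4+0=12  i=1*2+0=2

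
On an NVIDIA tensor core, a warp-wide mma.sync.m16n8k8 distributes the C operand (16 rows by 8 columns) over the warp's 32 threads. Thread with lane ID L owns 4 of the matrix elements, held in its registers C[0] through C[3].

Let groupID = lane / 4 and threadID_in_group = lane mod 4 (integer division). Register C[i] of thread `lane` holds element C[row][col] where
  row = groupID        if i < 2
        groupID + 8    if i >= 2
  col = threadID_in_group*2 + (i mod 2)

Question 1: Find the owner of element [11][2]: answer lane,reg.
r: 11->gid=3,r8=1  c: 2->tid=1,i&1=0
L=3*4+1=13  i=1*2+0=2

13,2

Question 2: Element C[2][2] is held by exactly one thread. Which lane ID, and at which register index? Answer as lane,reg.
9,0

r=2⇒gr=2,Rb=0  c=2⇒th=1,odd=0
L=2*4+1=9  i=0*2+0=0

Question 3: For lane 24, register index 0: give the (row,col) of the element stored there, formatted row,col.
L=24⇒gr=24>>2=6, th=24&3=0
[0]⇒row 6+0=6  col 0·2+0=0

6,0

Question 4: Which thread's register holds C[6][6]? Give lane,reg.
27,0

r: 6->gid=6,r8=0  c: 6->tid=3,i&1=0
L=6*4+3=27  i=0*2+0=0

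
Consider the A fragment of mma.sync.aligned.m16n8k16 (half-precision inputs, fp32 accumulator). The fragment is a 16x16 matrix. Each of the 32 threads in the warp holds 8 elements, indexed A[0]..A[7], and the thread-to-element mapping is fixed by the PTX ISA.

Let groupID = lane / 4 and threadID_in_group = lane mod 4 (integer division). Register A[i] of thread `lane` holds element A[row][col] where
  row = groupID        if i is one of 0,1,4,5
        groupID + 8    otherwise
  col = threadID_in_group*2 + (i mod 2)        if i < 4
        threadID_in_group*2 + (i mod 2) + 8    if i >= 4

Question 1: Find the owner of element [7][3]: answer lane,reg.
29,1

r:7=>grp=7,rB=0  c:3=>cB=0,tig=1,lo=1
L=7*4+1=29  i=0*4+0*2+1=1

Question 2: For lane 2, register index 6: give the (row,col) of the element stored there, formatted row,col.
8,12

L=2=>grp=2>>2=0, tig=2&3=2
[6]=>row 0+8=8  col 2·2+0+8=12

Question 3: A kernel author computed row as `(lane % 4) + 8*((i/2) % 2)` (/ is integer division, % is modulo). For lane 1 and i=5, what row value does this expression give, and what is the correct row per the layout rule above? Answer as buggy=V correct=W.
buggy=1 correct=0

`(lane % 4) + 8*((i/2) % 2)`[1,5]=>1
1: grp=0,tig=1
[5] (0+0,1*2+1+8) = (0,11)
row: 1 vs 0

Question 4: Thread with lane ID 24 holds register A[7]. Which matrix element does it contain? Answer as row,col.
24: grp=6,tig=0
[7] (6+8,0*2+1+8) = (14,9)

14,9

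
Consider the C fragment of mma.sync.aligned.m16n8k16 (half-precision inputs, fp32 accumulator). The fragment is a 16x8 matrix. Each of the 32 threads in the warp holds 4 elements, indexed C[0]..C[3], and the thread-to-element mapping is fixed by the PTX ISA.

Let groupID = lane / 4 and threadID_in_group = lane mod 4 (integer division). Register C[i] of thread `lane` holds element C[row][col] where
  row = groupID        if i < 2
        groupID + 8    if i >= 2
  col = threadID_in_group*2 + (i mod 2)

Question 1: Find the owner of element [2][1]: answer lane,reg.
8,1

r=2→G=2,rhi=0  c=1→T=0,p=1
L=2*4+0=8  i=0*2+1=1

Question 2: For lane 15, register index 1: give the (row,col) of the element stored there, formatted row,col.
lane 15->15/4=3, 15 mod 4=3
i=1  r:3+0->3  c:2·3+1->7

3,7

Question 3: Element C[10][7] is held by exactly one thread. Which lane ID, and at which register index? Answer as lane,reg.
11,3

r=10⇒gr=2,Rb=1  c=7⇒th=3,odd=1
L=2*4+3=11  i=1*2+1=3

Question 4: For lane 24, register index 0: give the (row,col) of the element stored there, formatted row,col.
24: G=6,T=0
[0] (6+0,0*2+0) = (6,0)

6,0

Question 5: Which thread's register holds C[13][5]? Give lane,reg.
r: 13->gid=5,r8=1  c: 5->tid=2,i&1=1
L=5*4+2=22  i=1*2+1=3

22,3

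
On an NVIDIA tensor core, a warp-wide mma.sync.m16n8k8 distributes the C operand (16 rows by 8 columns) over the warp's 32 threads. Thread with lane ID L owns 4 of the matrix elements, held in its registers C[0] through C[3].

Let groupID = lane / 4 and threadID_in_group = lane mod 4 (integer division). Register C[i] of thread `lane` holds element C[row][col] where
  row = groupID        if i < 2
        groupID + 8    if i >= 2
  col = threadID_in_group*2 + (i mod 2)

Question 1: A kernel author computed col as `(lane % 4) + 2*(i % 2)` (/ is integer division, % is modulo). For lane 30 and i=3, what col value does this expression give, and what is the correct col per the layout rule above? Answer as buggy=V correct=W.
buggy=4 correct=5

`(lane % 4) + 2*(i % 2)`[30,3]⇒4
30: gr=7,th=2
[3] (7+8,2*2+1) = (15,5)
col: 4 vs 5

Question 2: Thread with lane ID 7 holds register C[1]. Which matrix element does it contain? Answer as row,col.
1,7

lane 7: G=1 (7/4), T=3 (7%4)
i=1: r=1+0=1, c=3*2+1=7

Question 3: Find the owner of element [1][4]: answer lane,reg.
6,0

r: 1->gid=1,r8=0  c: 4->tid=2,i&1=0
L=1*4+2=6  i=0*2+0=0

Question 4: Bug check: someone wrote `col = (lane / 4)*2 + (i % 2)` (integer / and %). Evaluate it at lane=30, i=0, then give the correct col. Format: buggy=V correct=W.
`(lane / 4)*2 + (i % 2)`[30,0]⇒14
lane 30: gr=7 (30/4), th=2 (30%4)
i=0: r=7+0=7, c=2*2+0=4
col: 14 vs 4

buggy=14 correct=4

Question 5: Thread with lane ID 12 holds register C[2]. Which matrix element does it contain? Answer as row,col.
11,0

lane 12: gid=3 (12/4), tid=0 (12%4)
i=2: r=3+8=11, c=0*2+0=0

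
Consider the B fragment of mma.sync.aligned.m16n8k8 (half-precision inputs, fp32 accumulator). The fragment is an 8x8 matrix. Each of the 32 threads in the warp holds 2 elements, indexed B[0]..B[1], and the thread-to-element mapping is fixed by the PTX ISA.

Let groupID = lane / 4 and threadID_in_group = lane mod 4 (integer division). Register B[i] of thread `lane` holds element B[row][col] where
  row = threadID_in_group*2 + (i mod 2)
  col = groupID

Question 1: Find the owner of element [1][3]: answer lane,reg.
c:3=>grp=3  r:1=>tig=0,lo=1
L=3*4+0=12  i=1=1

12,1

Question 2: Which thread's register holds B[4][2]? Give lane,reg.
c=2->g=2  r=4->t=2,b0=0
L=2*4+2=10  i=0=0

10,0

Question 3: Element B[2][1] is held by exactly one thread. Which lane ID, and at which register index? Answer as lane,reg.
c: 1->gid=1  r: 2->tid=1,i&1=0
L=1*4+1=5  i=0=0

5,0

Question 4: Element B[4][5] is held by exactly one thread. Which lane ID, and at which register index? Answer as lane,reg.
c: 5->gid=5  r: 4->tid=2,i&1=0
L=5*4+2=22  i=0=0

22,0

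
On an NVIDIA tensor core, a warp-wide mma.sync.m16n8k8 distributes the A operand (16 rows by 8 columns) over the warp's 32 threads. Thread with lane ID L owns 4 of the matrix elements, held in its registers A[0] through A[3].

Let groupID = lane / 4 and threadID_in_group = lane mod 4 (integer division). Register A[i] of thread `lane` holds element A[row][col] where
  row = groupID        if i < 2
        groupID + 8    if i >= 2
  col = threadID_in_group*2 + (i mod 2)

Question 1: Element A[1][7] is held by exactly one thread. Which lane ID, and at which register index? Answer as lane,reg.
r:1=>grp=1,rB=0  c:7=>tig=3,lo=1
L=1*4+3=7  i=0*2+1=1

7,1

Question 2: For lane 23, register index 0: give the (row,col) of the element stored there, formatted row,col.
lane 23: gr=5 (23/4), th=3 (23%4)
i=0: r=5+0=5, c=3*2+0=6

5,6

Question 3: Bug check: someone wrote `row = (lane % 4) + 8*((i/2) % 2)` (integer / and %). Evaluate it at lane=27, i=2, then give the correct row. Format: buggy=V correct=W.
`(lane % 4) + 8*((i/2) % 2)`[27,2]=>11
L=27=>grp=27>>2=6, tig=27&3=3
[2]=>row 6+8=14  col 3·2+0=6
row: 11 vs 14

buggy=11 correct=14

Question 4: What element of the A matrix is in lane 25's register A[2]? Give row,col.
14,2

25: grp=6,tig=1
[2] (6+8,1*2+0) = (14,2)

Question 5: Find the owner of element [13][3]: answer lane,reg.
21,3

r=13->g=5,rb=1  c=3->t=1,b0=1
L=5*4+1=21  i=1*2+1=3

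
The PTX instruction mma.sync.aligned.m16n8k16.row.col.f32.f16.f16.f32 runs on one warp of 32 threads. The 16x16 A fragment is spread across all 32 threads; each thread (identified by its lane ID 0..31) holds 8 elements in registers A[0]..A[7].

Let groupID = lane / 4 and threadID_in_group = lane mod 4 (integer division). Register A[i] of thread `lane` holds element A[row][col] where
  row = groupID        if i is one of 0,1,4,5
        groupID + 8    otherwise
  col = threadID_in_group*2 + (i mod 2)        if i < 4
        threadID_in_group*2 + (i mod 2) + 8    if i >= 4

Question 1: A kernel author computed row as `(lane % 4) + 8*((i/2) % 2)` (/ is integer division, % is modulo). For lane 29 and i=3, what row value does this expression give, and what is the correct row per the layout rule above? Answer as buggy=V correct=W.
buggy=9 correct=15

`(lane % 4) + 8*((i/2) % 2)`[29,3]=>9
L=29=>grp=29>>2=7, tig=29&3=1
[3]=>row 7+8=15  col 1·2+1+0=3
row: 9 vs 15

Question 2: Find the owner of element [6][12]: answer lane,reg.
26,4

r:6=>grp=6,rB=0  c:12=>cB=1,tig=2,lo=0
L=6*4+2=26  i=1*4+0*2+0=4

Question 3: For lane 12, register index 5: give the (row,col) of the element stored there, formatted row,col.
L=12->g=12>>2=3, t=12&3=0
[5]->row 3+0=3  col 0·2+1+8=9

3,9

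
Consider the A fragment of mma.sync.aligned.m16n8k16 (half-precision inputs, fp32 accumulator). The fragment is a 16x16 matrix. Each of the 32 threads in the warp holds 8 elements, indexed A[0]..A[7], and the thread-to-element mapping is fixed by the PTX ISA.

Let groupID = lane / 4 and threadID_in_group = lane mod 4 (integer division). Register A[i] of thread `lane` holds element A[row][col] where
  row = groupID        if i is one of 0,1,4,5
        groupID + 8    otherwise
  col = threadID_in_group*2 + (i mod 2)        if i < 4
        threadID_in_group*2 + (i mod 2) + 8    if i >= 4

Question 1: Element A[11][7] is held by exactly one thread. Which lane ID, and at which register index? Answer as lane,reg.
r:11=>grp=3,rB=1  c:7=>cB=0,tig=3,lo=1
L=3*4+3=15  i=0*4+1*2+1=3

15,3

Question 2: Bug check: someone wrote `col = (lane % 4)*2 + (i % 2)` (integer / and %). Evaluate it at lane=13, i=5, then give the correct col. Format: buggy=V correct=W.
`(lane % 4)*2 + (i % 2)`[13,5]⇒3
lane 13: gr=3 (13/4), th=1 (13%4)
i=5: r=3+0=3, c=1*2+1+8=11
col: 3 vs 11

buggy=3 correct=11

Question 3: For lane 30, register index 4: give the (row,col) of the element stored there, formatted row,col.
7,12

30: g=7,t=2
[4] (7+0,2*2+0+8) = (7,12)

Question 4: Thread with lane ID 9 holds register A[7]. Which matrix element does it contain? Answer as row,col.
L=9→G=9>>2=2, T=9&3=1
[7]→row 2+8=10  col 1·2+1+8=11

10,11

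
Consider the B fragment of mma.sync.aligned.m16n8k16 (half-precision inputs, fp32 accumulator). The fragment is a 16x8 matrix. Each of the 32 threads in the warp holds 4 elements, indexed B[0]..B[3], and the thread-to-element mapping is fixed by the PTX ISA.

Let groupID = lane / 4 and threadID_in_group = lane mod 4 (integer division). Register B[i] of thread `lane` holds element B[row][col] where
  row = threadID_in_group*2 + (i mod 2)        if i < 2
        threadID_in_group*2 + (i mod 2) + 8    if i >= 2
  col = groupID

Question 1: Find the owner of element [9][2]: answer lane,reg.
8,3

c=2⇒gr=2  r=9⇒Rb=1,th=0,odd=1
L=2*4+0=8  i=1*2+1=3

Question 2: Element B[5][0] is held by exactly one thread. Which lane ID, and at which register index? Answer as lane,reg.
c:0=>grp=0  r:5=>rB=0,tig=2,lo=1
L=0*4+2=2  i=0*2+1=1

2,1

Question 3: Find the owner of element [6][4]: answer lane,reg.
19,0

c=4->g=4  r=6->rb=0,t=3,b0=0
L=4*4+3=19  i=0*2+0=0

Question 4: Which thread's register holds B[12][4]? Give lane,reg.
c=4→G=4  r=12→rhi=1,T=2,p=0
L=4*4+2=18  i=1*2+0=2

18,2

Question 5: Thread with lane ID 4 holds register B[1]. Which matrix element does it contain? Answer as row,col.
1,1

L=4->g=4>>2=1, t=4&3=0
[1]->row 0·2+1+0=1  col g=1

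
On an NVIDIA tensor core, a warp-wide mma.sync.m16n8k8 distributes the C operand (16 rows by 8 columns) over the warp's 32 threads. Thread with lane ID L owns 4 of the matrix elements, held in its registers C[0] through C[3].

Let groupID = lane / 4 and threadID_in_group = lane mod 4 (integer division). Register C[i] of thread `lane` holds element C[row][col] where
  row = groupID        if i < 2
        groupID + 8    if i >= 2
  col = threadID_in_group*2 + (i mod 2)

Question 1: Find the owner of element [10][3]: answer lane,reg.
r:10=>grp=2,rB=1  c:3=>tig=1,lo=1
L=2*4+1=9  i=1*2+1=3

9,3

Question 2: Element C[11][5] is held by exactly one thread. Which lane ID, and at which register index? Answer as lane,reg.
r=11->g=3,rb=1  c=5->t=2,b0=1
L=3*4+2=14  i=1*2+1=3

14,3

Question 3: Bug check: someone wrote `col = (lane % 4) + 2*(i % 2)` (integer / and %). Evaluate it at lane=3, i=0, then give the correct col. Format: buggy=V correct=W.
`(lane % 4) + 2*(i % 2)`[3,0]->3
lane 3->3/4=0, 3 mod 4=3
i=0  r:0+0->0  c:2·3+0->6
col: 3 vs 6

buggy=3 correct=6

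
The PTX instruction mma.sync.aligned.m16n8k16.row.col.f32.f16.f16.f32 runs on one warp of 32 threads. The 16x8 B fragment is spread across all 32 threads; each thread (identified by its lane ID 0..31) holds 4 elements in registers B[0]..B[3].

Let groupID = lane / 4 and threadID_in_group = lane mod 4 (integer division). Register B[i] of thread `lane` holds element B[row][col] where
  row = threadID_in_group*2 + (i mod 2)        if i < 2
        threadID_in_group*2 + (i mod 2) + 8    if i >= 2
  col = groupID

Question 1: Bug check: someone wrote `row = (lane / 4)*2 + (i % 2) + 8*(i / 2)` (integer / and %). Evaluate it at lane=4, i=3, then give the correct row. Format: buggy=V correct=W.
`(lane / 4)*2 + (i % 2) + 8*(i / 2)`[4,3]⇒11
4: gr=1,th=0
[3] (0*2+1+8,1) = (9,1)
row: 11 vs 9

buggy=11 correct=9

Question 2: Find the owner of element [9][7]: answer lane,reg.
c=7->g=7  r=9->rb=1,t=0,b0=1
L=7*4+0=28  i=1*2+1=3

28,3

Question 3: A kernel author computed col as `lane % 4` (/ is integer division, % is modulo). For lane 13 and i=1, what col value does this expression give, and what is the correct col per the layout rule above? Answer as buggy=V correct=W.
buggy=1 correct=3

`lane % 4`[13,1]->1
L=13->gid=13>>2=3, tid=13&3=1
[1]->row 1·2+1+0=3  col gid=3
col: 1 vs 3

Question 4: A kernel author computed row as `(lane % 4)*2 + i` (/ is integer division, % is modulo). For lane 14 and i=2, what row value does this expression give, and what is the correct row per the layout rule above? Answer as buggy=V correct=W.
`(lane % 4)*2 + i`[14,2]->6
14: g=3,t=2
[2] (2*2+0+8,3) = (12,3)
row: 6 vs 12

buggy=6 correct=12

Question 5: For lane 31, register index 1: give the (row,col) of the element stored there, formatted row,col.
lane 31: g=7 (31/4), t=3 (31%4)
i=1: r=3*2+1+0=7, c=g=7

7,7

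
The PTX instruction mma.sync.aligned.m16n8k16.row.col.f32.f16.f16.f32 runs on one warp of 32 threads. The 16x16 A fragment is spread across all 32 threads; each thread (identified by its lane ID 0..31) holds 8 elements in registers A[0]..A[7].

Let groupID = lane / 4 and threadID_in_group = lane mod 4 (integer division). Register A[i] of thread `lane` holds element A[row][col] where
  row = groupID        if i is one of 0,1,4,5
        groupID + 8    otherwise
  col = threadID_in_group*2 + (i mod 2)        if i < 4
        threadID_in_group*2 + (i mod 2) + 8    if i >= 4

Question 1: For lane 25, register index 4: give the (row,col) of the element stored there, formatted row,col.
6,10

L=25⇒gr=25>>2=6, th=25&3=1
[4]⇒row 6+0=6  col 1·2+0+8=10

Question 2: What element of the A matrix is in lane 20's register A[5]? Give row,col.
L=20⇒gr=20>>2=5, th=20&3=0
[5]⇒row 5+0=5  col 0·2+1+8=9

5,9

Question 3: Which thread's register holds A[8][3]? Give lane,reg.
r=8⇒gr=0,Rb=1  c=3⇒Cb=0,th=1,odd=1
L=0*4+1=1  i=0*4+1*2+1=3

1,3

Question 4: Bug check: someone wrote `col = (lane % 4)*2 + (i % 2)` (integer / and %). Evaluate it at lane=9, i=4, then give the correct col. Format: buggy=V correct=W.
`(lane % 4)*2 + (i % 2)`[9,4]⇒2
9: gr=2,th=1
[4] (2+0,1*2+0+8) = (2,10)
col: 2 vs 10

buggy=2 correct=10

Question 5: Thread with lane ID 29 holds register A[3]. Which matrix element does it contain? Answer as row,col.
15,3

L=29=>grp=29>>2=7, tig=29&3=1
[3]=>row 7+8=15  col 1·2+1+0=3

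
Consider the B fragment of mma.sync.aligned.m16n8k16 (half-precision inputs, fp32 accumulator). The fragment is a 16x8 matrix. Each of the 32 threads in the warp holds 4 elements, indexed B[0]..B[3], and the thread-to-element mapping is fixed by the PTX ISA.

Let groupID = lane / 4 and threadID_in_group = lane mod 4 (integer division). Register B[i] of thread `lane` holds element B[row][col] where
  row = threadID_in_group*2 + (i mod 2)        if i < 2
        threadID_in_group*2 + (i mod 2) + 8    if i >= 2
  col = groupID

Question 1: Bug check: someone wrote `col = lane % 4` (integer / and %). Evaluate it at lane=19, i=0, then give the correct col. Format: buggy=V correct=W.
buggy=3 correct=4

`lane % 4`[19,0]⇒3
lane 19⇒19/4=4, 19 mod 4=3
i=0  r:2·3+0+0⇒6  c:4
col: 3 vs 4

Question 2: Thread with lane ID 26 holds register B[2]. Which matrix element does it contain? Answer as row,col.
12,6

lane 26: grp=6 (26/4), tig=2 (26%4)
i=2: r=2*2+0+8=12, c=grp=6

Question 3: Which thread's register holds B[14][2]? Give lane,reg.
c=2⇒gr=2  r=14⇒Rb=1,th=3,odd=0
L=2*4+3=11  i=1*2+0=2

11,2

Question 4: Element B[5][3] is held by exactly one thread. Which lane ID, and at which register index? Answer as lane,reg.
14,1

c: 3->gid=3  r: 5->r8=0,tid=2,i&1=1
L=3*4+2=14  i=0*2+1=1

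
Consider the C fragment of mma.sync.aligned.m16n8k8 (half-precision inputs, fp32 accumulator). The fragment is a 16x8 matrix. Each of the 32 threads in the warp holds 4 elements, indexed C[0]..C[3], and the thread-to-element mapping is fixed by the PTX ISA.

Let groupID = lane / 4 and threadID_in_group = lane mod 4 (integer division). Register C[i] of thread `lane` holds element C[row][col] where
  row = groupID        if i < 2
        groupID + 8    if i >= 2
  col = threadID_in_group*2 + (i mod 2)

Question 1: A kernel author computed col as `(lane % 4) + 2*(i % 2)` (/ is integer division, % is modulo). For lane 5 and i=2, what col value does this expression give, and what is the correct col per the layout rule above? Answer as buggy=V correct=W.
`(lane % 4) + 2*(i % 2)`[5,2]->1
5: gid=1,tid=1
[2] (1+8,1*2+0) = (9,2)
col: 1 vs 2

buggy=1 correct=2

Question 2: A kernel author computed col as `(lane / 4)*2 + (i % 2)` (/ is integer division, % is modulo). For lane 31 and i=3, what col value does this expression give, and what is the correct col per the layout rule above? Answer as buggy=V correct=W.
buggy=15 correct=7

`(lane / 4)*2 + (i % 2)`[31,3]⇒15
lane 31⇒31/4=7, 31 mod 4=3
i=3  r:7+8⇒15  c:2·3+1⇒7
col: 15 vs 7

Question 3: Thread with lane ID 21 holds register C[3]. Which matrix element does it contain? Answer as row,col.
lane 21=>21/4=5, 21 mod 4=1
i=3  r:5+8=>13  c:2·1+1=>3

13,3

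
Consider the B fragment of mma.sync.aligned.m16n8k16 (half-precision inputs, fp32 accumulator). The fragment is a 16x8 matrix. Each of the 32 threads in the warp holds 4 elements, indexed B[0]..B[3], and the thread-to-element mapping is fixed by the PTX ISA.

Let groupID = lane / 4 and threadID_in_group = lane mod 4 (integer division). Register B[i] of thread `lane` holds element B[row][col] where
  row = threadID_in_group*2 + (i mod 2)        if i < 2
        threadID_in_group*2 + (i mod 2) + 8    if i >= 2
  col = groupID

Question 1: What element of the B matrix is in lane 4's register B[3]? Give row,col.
9,1

L=4->g=4>>2=1, t=4&3=0
[3]->row 0·2+1+8=9  col g=1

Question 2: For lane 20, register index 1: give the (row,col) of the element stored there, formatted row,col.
lane 20⇒20/4=5, 20 mod 4=0
i=1  r:2·0+1+0⇒1  c:5

1,5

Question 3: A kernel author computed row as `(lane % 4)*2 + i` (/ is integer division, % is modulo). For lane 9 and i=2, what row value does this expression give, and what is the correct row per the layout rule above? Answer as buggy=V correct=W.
buggy=4 correct=10

`(lane % 4)*2 + i`[9,2]->4
lane 9->9/4=2, 9 mod 4=1
i=2  r:2·1+0+8->10  c:2
row: 4 vs 10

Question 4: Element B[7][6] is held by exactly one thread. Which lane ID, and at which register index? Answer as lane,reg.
27,1

c: 6->gid=6  r: 7->r8=0,tid=3,i&1=1
L=6*4+3=27  i=0*2+1=1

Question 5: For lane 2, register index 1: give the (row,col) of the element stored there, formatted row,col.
5,0

L=2->gid=2>>2=0, tid=2&3=2
[1]->row 2·2+1+0=5  col gid=0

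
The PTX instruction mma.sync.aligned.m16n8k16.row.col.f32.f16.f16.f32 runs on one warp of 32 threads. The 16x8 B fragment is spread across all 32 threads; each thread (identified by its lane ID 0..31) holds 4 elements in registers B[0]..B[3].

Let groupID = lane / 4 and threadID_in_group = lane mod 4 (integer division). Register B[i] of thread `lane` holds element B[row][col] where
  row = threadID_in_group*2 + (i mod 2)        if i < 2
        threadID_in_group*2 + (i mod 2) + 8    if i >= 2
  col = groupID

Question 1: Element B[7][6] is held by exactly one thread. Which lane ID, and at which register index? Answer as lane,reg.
c: 6->gid=6  r: 7->r8=0,tid=3,i&1=1
L=6*4+3=27  i=0*2+1=1

27,1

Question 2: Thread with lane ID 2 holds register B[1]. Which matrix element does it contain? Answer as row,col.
L=2->g=2>>2=0, t=2&3=2
[1]->row 2·2+1+0=5  col g=0

5,0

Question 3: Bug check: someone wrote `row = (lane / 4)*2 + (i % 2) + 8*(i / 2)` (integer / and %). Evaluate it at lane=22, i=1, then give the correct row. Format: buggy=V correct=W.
buggy=11 correct=5

`(lane / 4)*2 + (i % 2) + 8*(i / 2)`[22,1]=>11
L=22=>grp=22>>2=5, tig=22&3=2
[1]=>row 2·2+1+0=5  col grp=5
row: 11 vs 5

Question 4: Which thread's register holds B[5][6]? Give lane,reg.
c=6⇒gr=6  r=5⇒Rb=0,th=2,odd=1
L=6*4+2=26  i=0*2+1=1

26,1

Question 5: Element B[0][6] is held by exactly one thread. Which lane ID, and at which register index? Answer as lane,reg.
c=6->g=6  r=0->rb=0,t=0,b0=0
L=6*4+0=24  i=0*2+0=0

24,0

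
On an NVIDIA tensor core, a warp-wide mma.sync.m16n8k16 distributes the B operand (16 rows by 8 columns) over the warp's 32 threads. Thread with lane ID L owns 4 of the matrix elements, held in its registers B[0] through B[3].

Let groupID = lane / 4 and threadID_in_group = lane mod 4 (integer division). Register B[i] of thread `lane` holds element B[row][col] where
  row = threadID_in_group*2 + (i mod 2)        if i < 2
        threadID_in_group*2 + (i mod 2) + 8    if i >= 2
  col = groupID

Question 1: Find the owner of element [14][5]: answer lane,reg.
23,2

c=5→G=5  r=14→rhi=1,T=3,p=0
L=5*4+3=23  i=1*2+0=2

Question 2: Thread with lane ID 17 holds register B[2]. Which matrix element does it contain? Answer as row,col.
17: gid=4,tid=1
[2] (1*2+0+8,4) = (10,4)

10,4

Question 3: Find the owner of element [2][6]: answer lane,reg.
c=6->g=6  r=2->rb=0,t=1,b0=0
L=6*4+1=25  i=0*2+0=0

25,0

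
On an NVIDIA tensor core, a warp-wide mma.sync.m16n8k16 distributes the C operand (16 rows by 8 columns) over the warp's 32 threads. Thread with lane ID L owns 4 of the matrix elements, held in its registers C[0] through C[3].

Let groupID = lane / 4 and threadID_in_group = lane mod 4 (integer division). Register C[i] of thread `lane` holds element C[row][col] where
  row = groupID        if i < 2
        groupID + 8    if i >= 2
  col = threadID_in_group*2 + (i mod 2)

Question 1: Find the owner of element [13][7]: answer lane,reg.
23,3

r: 13->gid=5,r8=1  c: 7->tid=3,i&1=1
L=5*4+3=23  i=1*2+1=3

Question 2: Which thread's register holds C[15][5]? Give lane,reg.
30,3

r:15=>grp=7,rB=1  c:5=>tig=2,lo=1
L=7*4+2=30  i=1*2+1=3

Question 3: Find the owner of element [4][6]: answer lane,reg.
19,0

r=4→G=4,rhi=0  c=6→T=3,p=0
L=4*4+3=19  i=0*2+0=0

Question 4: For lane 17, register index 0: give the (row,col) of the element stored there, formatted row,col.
4,2

L=17->g=17>>2=4, t=17&3=1
[0]->row 4+0=4  col 1·2+0=2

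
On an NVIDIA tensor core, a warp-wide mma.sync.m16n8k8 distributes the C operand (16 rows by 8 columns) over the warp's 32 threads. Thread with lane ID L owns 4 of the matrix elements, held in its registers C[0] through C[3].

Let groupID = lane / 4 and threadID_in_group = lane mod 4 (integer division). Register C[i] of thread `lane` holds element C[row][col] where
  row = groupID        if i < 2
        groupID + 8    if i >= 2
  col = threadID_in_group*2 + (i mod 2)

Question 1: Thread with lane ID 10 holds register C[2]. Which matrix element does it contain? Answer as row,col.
10,4

10: gid=2,tid=2
[2] (2+8,2*2+0) = (10,4)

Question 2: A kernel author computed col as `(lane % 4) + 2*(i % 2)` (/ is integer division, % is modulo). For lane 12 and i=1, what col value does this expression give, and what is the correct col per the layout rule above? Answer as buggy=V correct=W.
`(lane % 4) + 2*(i % 2)`[12,1]->2
lane 12: g=3 (12/4), t=0 (12%4)
i=1: r=3+0=3, c=0*2+1=1
col: 2 vs 1

buggy=2 correct=1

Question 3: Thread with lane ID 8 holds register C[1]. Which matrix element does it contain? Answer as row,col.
lane 8->8/4=2, 8 mod 4=0
i=1  r:2+0->2  c:2·0+1->1

2,1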